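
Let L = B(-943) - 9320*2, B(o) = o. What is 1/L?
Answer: -1/19583 ≈ -5.1065e-5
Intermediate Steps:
L = -19583 (L = -943 - 9320*2 = -943 - 1*18640 = -943 - 18640 = -19583)
1/L = 1/(-19583) = -1/19583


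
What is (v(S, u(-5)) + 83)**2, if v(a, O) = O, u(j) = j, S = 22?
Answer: 6084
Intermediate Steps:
(v(S, u(-5)) + 83)**2 = (-5 + 83)**2 = 78**2 = 6084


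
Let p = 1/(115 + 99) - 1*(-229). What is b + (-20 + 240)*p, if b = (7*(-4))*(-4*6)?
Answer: 5462674/107 ≈ 51053.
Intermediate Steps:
b = 672 (b = -28*(-24) = 672)
p = 49007/214 (p = 1/214 + 229 = 49007/214 ≈ 229.00)
b + (-20 + 240)*p = 672 + (-20 + 240)*(49007/214) = 672 + 220*(49007/214) = 672 + 5390770/107 = 5462674/107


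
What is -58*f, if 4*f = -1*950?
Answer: 13775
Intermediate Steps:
f = -475/2 (f = (-1*950)/4 = (1/4)*(-950) = -475/2 ≈ -237.50)
-58*f = -58*(-475/2) = 13775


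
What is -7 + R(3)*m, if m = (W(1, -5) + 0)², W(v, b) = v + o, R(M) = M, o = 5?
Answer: 101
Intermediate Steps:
W(v, b) = 5 + v (W(v, b) = v + 5 = 5 + v)
m = 36 (m = ((5 + 1) + 0)² = (6 + 0)² = 6² = 36)
-7 + R(3)*m = -7 + 3*36 = -7 + 108 = 101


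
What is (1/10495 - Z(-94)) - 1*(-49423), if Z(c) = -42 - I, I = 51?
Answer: 519670421/10495 ≈ 49516.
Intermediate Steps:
Z(c) = -93 (Z(c) = -42 - 1*51 = -42 - 51 = -93)
(1/10495 - Z(-94)) - 1*(-49423) = (1/10495 - 1*(-93)) - 1*(-49423) = (1/10495 + 93) + 49423 = 976036/10495 + 49423 = 519670421/10495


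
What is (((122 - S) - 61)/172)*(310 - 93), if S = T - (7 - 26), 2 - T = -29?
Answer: 2387/172 ≈ 13.878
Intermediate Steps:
T = 31 (T = 2 - 1*(-29) = 2 + 29 = 31)
S = 50 (S = 31 - (7 - 26) = 31 - 1*(-19) = 31 + 19 = 50)
(((122 - S) - 61)/172)*(310 - 93) = (((122 - 1*50) - 61)/172)*(310 - 93) = (((122 - 50) - 61)*(1/172))*217 = ((72 - 61)*(1/172))*217 = (11*(1/172))*217 = (11/172)*217 = 2387/172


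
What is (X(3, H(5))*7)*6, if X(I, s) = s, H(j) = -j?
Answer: -210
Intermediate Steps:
(X(3, H(5))*7)*6 = (-1*5*7)*6 = -5*7*6 = -35*6 = -210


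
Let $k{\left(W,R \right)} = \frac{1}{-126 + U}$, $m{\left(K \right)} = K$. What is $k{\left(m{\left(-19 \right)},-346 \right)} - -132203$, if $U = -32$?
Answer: $\frac{20888073}{158} \approx 1.322 \cdot 10^{5}$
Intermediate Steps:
$k{\left(W,R \right)} = - \frac{1}{158}$ ($k{\left(W,R \right)} = \frac{1}{-126 - 32} = \frac{1}{-158} = - \frac{1}{158}$)
$k{\left(m{\left(-19 \right)},-346 \right)} - -132203 = - \frac{1}{158} - -132203 = - \frac{1}{158} + 132203 = \frac{20888073}{158}$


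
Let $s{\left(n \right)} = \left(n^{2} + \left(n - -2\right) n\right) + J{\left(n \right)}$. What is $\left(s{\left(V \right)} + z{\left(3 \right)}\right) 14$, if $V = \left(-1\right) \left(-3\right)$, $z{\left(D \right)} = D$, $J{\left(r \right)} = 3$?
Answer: $420$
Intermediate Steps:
$V = 3$
$s{\left(n \right)} = 3 + n^{2} + n \left(2 + n\right)$ ($s{\left(n \right)} = \left(n^{2} + \left(n - -2\right) n\right) + 3 = \left(n^{2} + \left(n + 2\right) n\right) + 3 = \left(n^{2} + \left(2 + n\right) n\right) + 3 = \left(n^{2} + n \left(2 + n\right)\right) + 3 = 3 + n^{2} + n \left(2 + n\right)$)
$\left(s{\left(V \right)} + z{\left(3 \right)}\right) 14 = \left(\left(3 + 2 \cdot 3 + 2 \cdot 3^{2}\right) + 3\right) 14 = \left(\left(3 + 6 + 2 \cdot 9\right) + 3\right) 14 = \left(\left(3 + 6 + 18\right) + 3\right) 14 = \left(27 + 3\right) 14 = 30 \cdot 14 = 420$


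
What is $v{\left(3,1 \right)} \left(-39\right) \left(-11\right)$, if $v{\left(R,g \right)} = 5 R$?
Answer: $6435$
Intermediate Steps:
$v{\left(3,1 \right)} \left(-39\right) \left(-11\right) = 5 \cdot 3 \left(-39\right) \left(-11\right) = 15 \left(-39\right) \left(-11\right) = \left(-585\right) \left(-11\right) = 6435$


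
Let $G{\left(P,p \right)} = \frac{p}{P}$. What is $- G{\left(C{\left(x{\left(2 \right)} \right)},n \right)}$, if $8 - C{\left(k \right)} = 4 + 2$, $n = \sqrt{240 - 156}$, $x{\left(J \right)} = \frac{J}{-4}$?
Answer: $- \sqrt{21} \approx -4.5826$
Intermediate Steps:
$x{\left(J \right)} = - \frac{J}{4}$ ($x{\left(J \right)} = J \left(- \frac{1}{4}\right) = - \frac{J}{4}$)
$n = 2 \sqrt{21}$ ($n = \sqrt{84} = 2 \sqrt{21} \approx 9.1651$)
$C{\left(k \right)} = 2$ ($C{\left(k \right)} = 8 - \left(4 + 2\right) = 8 - 6 = 2$)
$- G{\left(C{\left(x{\left(2 \right)} \right)},n \right)} = - \frac{2 \sqrt{21}}{2} = - \sqrt{21}$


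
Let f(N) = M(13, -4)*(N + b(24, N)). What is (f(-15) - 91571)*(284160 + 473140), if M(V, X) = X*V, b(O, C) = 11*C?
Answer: -62258390300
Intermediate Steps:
M(V, X) = V*X
f(N) = -624*N (f(N) = (13*(-4))*(N + 11*N) = -624*N)
(f(-15) - 91571)*(284160 + 473140) = (-624*(-15) - 91571)*(284160 + 473140) = (9360 - 91571)*757300 = -82211*757300 = -62258390300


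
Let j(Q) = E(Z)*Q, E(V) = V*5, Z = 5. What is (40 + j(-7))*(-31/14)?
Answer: 4185/14 ≈ 298.93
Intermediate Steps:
E(V) = 5*V
j(Q) = 25*Q (j(Q) = (5*5)*Q = 25*Q)
(40 + j(-7))*(-31/14) = (40 + 25*(-7))*(-31/14) = (40 - 175)*(-31*1/14) = -135*(-31/14) = 4185/14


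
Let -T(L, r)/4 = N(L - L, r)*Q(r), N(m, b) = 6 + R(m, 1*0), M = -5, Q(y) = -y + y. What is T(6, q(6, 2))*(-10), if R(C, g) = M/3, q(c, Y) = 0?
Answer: 0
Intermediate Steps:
Q(y) = 0
R(C, g) = -5/3
N(m, b) = 13/3 (N(m, b) = 6 - 5/3 = 13/3)
T(L, r) = 0 (T(L, r) = -52*0/3 = -4*0 = 0)
T(6, q(6, 2))*(-10) = 0*(-10) = 0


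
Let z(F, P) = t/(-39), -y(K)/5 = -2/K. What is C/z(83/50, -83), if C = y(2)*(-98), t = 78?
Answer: 245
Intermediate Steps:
y(K) = 10/K (y(K) = -(-10)/K = 10/K)
C = -490 (C = (10/2)*(-98) = (10*(½))*(-98) = 5*(-98) = -490)
z(F, P) = -2 (z(F, P) = 78/(-39) = 78*(-1/39) = -2)
C/z(83/50, -83) = -490/(-2) = -490*(-½) = 245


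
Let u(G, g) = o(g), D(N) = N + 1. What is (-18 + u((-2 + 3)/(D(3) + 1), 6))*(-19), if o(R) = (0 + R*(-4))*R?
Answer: 3078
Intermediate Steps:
o(R) = -4*R**2 (o(R) = (0 - 4*R)*R = (-4*R)*R = -4*R**2)
D(N) = 1 + N
u(G, g) = -4*g**2
(-18 + u((-2 + 3)/(D(3) + 1), 6))*(-19) = (-18 - 4*6**2)*(-19) = (-18 - 4*36)*(-19) = (-18 - 144)*(-19) = -162*(-19) = 3078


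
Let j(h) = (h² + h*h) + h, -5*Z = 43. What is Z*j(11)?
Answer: -10879/5 ≈ -2175.8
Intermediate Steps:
Z = -43/5 (Z = -⅕*43 = -43/5 ≈ -8.6000)
j(h) = h + 2*h² (j(h) = (h² + h²) + h = 2*h² + h = h + 2*h²)
Z*j(11) = -473*(1 + 2*11)/5 = -473*(1 + 22)/5 = -473*23/5 = -43/5*253 = -10879/5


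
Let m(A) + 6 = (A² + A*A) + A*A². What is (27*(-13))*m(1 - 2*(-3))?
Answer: -152685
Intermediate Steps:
m(A) = -6 + A³ + 2*A² (m(A) = -6 + ((A² + A*A) + A*A²) = -6 + ((A² + A²) + A³) = -6 + (2*A² + A³) = -6 + (A³ + 2*A²) = -6 + A³ + 2*A²)
(27*(-13))*m(1 - 2*(-3)) = (27*(-13))*(-6 + (1 - 2*(-3))³ + 2*(1 - 2*(-3))²) = -351*(-6 + (1 + 6)³ + 2*(1 + 6)²) = -351*(-6 + 7³ + 2*7²) = -351*(-6 + 343 + 2*49) = -351*(-6 + 343 + 98) = -351*435 = -152685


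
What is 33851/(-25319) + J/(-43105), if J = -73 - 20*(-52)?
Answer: -1483630828/1091375495 ≈ -1.3594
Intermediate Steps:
J = 967 (J = -73 + 1040 = 967)
33851/(-25319) + J/(-43105) = 33851/(-25319) + 967/(-43105) = 33851*(-1/25319) + 967*(-1/43105) = -33851/25319 - 967/43105 = -1483630828/1091375495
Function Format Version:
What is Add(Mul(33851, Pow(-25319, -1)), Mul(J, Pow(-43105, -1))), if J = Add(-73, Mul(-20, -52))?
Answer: Rational(-1483630828, 1091375495) ≈ -1.3594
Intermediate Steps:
J = 967 (J = Add(-73, 1040) = 967)
Add(Mul(33851, Pow(-25319, -1)), Mul(J, Pow(-43105, -1))) = Add(Mul(33851, Pow(-25319, -1)), Mul(967, Pow(-43105, -1))) = Add(Mul(33851, Rational(-1, 25319)), Mul(967, Rational(-1, 43105))) = Add(Rational(-33851, 25319), Rational(-967, 43105)) = Rational(-1483630828, 1091375495)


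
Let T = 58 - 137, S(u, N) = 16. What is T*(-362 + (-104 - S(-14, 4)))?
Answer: 38078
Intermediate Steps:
T = -79
T*(-362 + (-104 - S(-14, 4))) = -79*(-362 + (-104 - 1*16)) = -79*(-362 + (-104 - 16)) = -79*(-362 - 120) = -79*(-482) = 38078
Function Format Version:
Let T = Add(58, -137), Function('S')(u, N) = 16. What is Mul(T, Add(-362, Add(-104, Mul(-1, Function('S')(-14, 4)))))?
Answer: 38078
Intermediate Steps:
T = -79
Mul(T, Add(-362, Add(-104, Mul(-1, Function('S')(-14, 4))))) = Mul(-79, Add(-362, Add(-104, Mul(-1, 16)))) = Mul(-79, Add(-362, Add(-104, -16))) = Mul(-79, Add(-362, -120)) = Mul(-79, -482) = 38078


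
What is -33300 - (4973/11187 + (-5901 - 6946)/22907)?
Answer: -8533448476822/256260609 ≈ -33300.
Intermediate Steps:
-33300 - (4973/11187 + (-5901 - 6946)/22907) = -33300 - (4973*(1/11187) - 12847*1/22907) = -33300 - (4973/11187 - 12847/22907) = -33300 - 1*(-29802878/256260609) = -33300 + 29802878/256260609 = -8533448476822/256260609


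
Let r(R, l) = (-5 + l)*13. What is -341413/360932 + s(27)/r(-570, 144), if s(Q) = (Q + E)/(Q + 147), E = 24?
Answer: -1375999809/1454916892 ≈ -0.94576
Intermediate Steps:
r(R, l) = -65 + 13*l
s(Q) = (24 + Q)/(147 + Q) (s(Q) = (Q + 24)/(Q + 147) = (24 + Q)/(147 + Q))
-341413/360932 + s(27)/r(-570, 144) = -341413/360932 + ((24 + 27)/(147 + 27))/(-65 + 13*144) = -341413*1/360932 + (51/174)/(-65 + 1872) = -341413/360932 + ((1/174)*51)/1807 = -341413/360932 + (17/58)*(1/1807) = -341413/360932 + 17/104806 = -1375999809/1454916892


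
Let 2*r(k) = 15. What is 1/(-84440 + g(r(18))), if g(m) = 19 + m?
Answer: -2/168827 ≈ -1.1846e-5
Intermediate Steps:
r(k) = 15/2 (r(k) = (1/2)*15 = 15/2)
1/(-84440 + g(r(18))) = 1/(-84440 + (19 + 15/2)) = 1/(-84440 + 53/2) = 1/(-168827/2) = -2/168827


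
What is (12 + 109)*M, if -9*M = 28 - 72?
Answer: 5324/9 ≈ 591.56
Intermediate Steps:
M = 44/9 (M = -(28 - 72)/9 = -1/9*(-44) = 44/9 ≈ 4.8889)
(12 + 109)*M = (12 + 109)*(44/9) = 121*(44/9) = 5324/9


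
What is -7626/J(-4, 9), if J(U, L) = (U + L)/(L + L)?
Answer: -137268/5 ≈ -27454.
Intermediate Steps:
J(U, L) = (L + U)/(2*L) (J(U, L) = (L + U)/((2*L)) = (L + U)*(1/(2*L)) = (L + U)/(2*L))
-7626/J(-4, 9) = -7626/((1/2)*(9 - 4)/9) = -7626/((1/2)*(1/9)*5) = -7626/5/18 = -7626*18/5 = -186*738/5 = -137268/5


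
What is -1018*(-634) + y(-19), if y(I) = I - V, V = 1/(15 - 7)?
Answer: 5163143/8 ≈ 6.4539e+5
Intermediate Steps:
V = ⅛ (V = 1/8 = ⅛ ≈ 0.12500)
y(I) = -⅛ + I (y(I) = I - 1*⅛ = I - ⅛ = -⅛ + I)
-1018*(-634) + y(-19) = -1018*(-634) + (-⅛ - 19) = 645412 - 153/8 = 5163143/8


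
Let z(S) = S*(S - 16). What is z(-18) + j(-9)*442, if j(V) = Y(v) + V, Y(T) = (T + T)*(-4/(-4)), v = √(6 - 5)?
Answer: -2482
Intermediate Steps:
v = 1 (v = √1 = 1)
Y(T) = 2*T (Y(T) = (2*T)*(-4*(-¼)) = (2*T)*1 = 2*T)
z(S) = S*(-16 + S)
j(V) = 2 + V (j(V) = 2*1 + V = 2 + V)
z(-18) + j(-9)*442 = -18*(-16 - 18) + (2 - 9)*442 = -18*(-34) - 7*442 = 612 - 3094 = -2482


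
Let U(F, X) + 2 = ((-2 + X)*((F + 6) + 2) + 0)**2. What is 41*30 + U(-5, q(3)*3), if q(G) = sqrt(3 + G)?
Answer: 1750 - 108*sqrt(6) ≈ 1485.5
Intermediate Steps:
U(F, X) = -2 + (-2 + X)**2*(8 + F)**2 (U(F, X) = -2 + ((-2 + X)*((F + 6) + 2) + 0)**2 = -2 + ((-2 + X)*((6 + F) + 2) + 0)**2 = -2 + ((-2 + X)*(8 + F) + 0)**2 = -2 + ((-2 + X)*(8 + F))**2 = -2 + (-2 + X)**2*(8 + F)**2)
41*30 + U(-5, q(3)*3) = 41*30 + (-2 + (-2 + sqrt(3 + 3)*3)**2*(8 - 5)**2) = 1230 + (-2 + (-2 + sqrt(6)*3)**2*3**2) = 1230 + (-2 + (-2 + 3*sqrt(6))**2*9) = 1230 + (-2 + 9*(-2 + 3*sqrt(6))**2) = 1228 + 9*(-2 + 3*sqrt(6))**2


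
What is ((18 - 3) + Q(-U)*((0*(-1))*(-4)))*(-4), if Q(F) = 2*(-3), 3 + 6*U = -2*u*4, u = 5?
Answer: -60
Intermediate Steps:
U = -43/6 (U = -½ + (-2*5*4)/6 = -½ + (-10*4)/6 = -½ + (⅙)*(-40) = -½ - 20/3 = -43/6 ≈ -7.1667)
Q(F) = -6
((18 - 3) + Q(-U)*((0*(-1))*(-4)))*(-4) = ((18 - 3) - 6*0*(-1)*(-4))*(-4) = (15 - 0*(-4))*(-4) = (15 - 6*0)*(-4) = (15 + 0)*(-4) = 15*(-4) = -60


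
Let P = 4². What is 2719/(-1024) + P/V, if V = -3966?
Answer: -5399969/2030592 ≈ -2.6593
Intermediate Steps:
P = 16
2719/(-1024) + P/V = 2719/(-1024) + 16/(-3966) = 2719*(-1/1024) + 16*(-1/3966) = -2719/1024 - 8/1983 = -5399969/2030592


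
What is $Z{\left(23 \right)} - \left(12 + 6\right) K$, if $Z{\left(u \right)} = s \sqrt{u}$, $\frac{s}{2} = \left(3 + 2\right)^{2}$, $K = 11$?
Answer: $-198 + 50 \sqrt{23} \approx 41.792$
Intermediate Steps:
$s = 50$ ($s = 2 \left(3 + 2\right)^{2} = 2 \cdot 5^{2} = 2 \cdot 25 = 50$)
$Z{\left(u \right)} = 50 \sqrt{u}$
$Z{\left(23 \right)} - \left(12 + 6\right) K = 50 \sqrt{23} - \left(12 + 6\right) 11 = 50 \sqrt{23} - 18 \cdot 11 = 50 \sqrt{23} - 198 = -198 + 50 \sqrt{23}$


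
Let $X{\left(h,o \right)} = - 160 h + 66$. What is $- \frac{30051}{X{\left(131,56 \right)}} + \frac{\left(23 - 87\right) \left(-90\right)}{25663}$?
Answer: $\frac{891548253}{536202722} \approx 1.6627$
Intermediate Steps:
$X{\left(h,o \right)} = 66 - 160 h$
$- \frac{30051}{X{\left(131,56 \right)}} + \frac{\left(23 - 87\right) \left(-90\right)}{25663} = - \frac{30051}{66 - 20960} + \frac{\left(23 - 87\right) \left(-90\right)}{25663} = - \frac{30051}{66 - 20960} + \left(-64\right) \left(-90\right) \frac{1}{25663} = - \frac{30051}{-20894} + 5760 \cdot \frac{1}{25663} = \left(-30051\right) \left(- \frac{1}{20894}\right) + \frac{5760}{25663} = \frac{30051}{20894} + \frac{5760}{25663} = \frac{891548253}{536202722}$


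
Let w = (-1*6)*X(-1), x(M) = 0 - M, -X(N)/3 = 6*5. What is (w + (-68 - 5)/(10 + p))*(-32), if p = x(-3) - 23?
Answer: -87568/5 ≈ -17514.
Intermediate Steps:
X(N) = -90 (X(N) = -18*5 = -3*30 = -90)
x(M) = -M
p = -20 (p = -1*(-3) - 23 = 3 - 23 = -20)
w = 540 (w = -1*6*(-90) = -6*(-90) = 540)
(w + (-68 - 5)/(10 + p))*(-32) = (540 + (-68 - 5)/(10 - 20))*(-32) = (540 - 73/(-10))*(-32) = (540 - 73*(-⅒))*(-32) = (540 + 73/10)*(-32) = (5473/10)*(-32) = -87568/5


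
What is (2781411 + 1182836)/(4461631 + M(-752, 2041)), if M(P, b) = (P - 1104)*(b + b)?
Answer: -3964247/3114561 ≈ -1.2728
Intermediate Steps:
M(P, b) = 2*b*(-1104 + P) (M(P, b) = (-1104 + P)*(2*b) = 2*b*(-1104 + P))
(2781411 + 1182836)/(4461631 + M(-752, 2041)) = (2781411 + 1182836)/(4461631 + 2*2041*(-1104 - 752)) = 3964247/(4461631 + 2*2041*(-1856)) = 3964247/(4461631 - 7576192) = 3964247/(-3114561) = 3964247*(-1/3114561) = -3964247/3114561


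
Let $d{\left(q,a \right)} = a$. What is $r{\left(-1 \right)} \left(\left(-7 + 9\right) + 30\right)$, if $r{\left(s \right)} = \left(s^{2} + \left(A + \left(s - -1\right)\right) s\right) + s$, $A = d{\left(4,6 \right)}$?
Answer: $-192$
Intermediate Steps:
$A = 6$
$r{\left(s \right)} = s + s^{2} + s \left(7 + s\right)$ ($r{\left(s \right)} = \left(s^{2} + \left(6 + \left(s - -1\right)\right) s\right) + s = \left(s^{2} + \left(6 + \left(s + 1\right)\right) s\right) + s = \left(s^{2} + \left(6 + \left(1 + s\right)\right) s\right) + s = \left(s^{2} + \left(7 + s\right) s\right) + s = \left(s^{2} + s \left(7 + s\right)\right) + s = s + s^{2} + s \left(7 + s\right)$)
$r{\left(-1 \right)} \left(\left(-7 + 9\right) + 30\right) = 2 \left(-1\right) \left(4 - 1\right) \left(\left(-7 + 9\right) + 30\right) = 2 \left(-1\right) 3 \left(2 + 30\right) = \left(-6\right) 32 = -192$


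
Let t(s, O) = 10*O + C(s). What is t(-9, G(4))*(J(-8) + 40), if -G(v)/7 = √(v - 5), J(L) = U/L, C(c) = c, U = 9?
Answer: -2799/8 - 10885*I/4 ≈ -349.88 - 2721.3*I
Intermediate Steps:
J(L) = 9/L
G(v) = -7*√(-5 + v) (G(v) = -7*√(v - 5) = -7*√(-5 + v))
t(s, O) = s + 10*O (t(s, O) = 10*O + s = s + 10*O)
t(-9, G(4))*(J(-8) + 40) = (-9 + 10*(-7*√(-5 + 4)))*(9/(-8) + 40) = (-9 + 10*(-7*I))*(9*(-⅛) + 40) = (-9 + 10*(-7*I))*(-9/8 + 40) = (-9 - 70*I)*(311/8) = -2799/8 - 10885*I/4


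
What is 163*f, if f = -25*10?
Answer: -40750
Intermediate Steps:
f = -250
163*f = 163*(-250) = -40750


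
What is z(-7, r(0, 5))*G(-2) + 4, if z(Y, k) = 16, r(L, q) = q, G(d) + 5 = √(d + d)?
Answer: -76 + 32*I ≈ -76.0 + 32.0*I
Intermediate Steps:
G(d) = -5 + √2*√d (G(d) = -5 + √(d + d) = -5 + √(2*d) = -5 + √2*√d)
z(-7, r(0, 5))*G(-2) + 4 = 16*(-5 + √2*√(-2)) + 4 = 16*(-5 + √2*(I*√2)) + 4 = 16*(-5 + 2*I) + 4 = (-80 + 32*I) + 4 = -76 + 32*I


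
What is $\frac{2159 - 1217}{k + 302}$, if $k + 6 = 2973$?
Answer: $\frac{942}{3269} \approx 0.28816$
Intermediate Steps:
$k = 2967$ ($k = -6 + 2973 = 2967$)
$\frac{2159 - 1217}{k + 302} = \frac{2159 - 1217}{2967 + 302} = \frac{942}{3269}$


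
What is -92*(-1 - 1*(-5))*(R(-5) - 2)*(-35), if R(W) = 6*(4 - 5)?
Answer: -103040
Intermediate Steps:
R(W) = -6 (R(W) = 6*(-1) = -6)
-92*(-1 - 1*(-5))*(R(-5) - 2)*(-35) = -92*(-1 - 1*(-5))*(-6 - 2)*(-35) = -92*(-1 + 5)*(-8)*(-35) = -368*(-8)*(-35) = -92*(-32)*(-35) = 2944*(-35) = -103040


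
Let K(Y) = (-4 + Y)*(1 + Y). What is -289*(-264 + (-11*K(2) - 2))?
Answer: 57800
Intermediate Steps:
K(Y) = (1 + Y)*(-4 + Y)
-289*(-264 + (-11*K(2) - 2)) = -289*(-264 + (-11*(-4 + 2² - 3*2) - 2)) = -289*(-264 + (-11*(-4 + 4 - 6) - 2)) = -289*(-264 + (-11*(-6) - 2)) = -289*(-264 + (66 - 2)) = -289*(-264 + 64) = -289*(-200) = 57800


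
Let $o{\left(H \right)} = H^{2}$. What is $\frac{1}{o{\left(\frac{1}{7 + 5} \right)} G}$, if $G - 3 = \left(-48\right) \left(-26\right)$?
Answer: $\frac{16}{139} \approx 0.11511$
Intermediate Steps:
$G = 1251$ ($G = 3 - -1248 = 3 + 1248 = 1251$)
$\frac{1}{o{\left(\frac{1}{7 + 5} \right)} G} = \frac{1}{\left(\frac{1}{7 + 5}\right)^{2} \cdot 1251} = \frac{1}{\left(\frac{1}{12}\right)^{2} \cdot 1251} = \frac{1}{\frac{1}{144} \cdot 1251} = \frac{1}{\frac{139}{16}} = \frac{16}{139}$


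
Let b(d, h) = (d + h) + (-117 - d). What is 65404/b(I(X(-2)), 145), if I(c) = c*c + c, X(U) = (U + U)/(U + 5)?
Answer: 16351/7 ≈ 2335.9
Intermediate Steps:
X(U) = 2*U/(5 + U) (X(U) = (2*U)/(5 + U) = 2*U/(5 + U))
I(c) = c + c² (I(c) = c² + c = c + c²)
b(d, h) = -117 + h
65404/b(I(X(-2)), 145) = 65404/(-117 + 145) = 65404/28 = 65404*(1/28) = 16351/7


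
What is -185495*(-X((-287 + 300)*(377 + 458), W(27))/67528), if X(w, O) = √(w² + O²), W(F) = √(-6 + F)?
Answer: 8065*√117831046/2936 ≈ 29818.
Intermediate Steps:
X(w, O) = √(O² + w²)
-185495*(-X((-287 + 300)*(377 + 458), W(27))/67528) = -185495*(-√((√(-6 + 27))² + ((-287 + 300)*(377 + 458))²)/67528) = -185495*(-√((√21)² + (13*835)²)/67528) = -185495*(-√(21 + 10855²)/67528) = -185495*(-√(21 + 117831025)/67528) = -185495*(-√117831046/67528) = -(-8065)*√117831046/2936 = 8065*√117831046/2936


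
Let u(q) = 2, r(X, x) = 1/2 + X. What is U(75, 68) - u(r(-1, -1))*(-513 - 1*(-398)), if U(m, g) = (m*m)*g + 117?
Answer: 382847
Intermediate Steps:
r(X, x) = ½ + X
U(m, g) = 117 + g*m² (U(m, g) = m²*g + 117 = g*m² + 117 = 117 + g*m²)
U(75, 68) - u(r(-1, -1))*(-513 - 1*(-398)) = (117 + 68*75²) - 2*(-513 - 1*(-398)) = (117 + 68*5625) - 2*(-513 + 398) = (117 + 382500) - 2*(-115) = 382617 - 1*(-230) = 382617 + 230 = 382847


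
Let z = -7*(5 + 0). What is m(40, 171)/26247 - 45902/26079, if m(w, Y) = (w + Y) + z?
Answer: -400066630/228165171 ≈ -1.7534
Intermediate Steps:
z = -35 (z = -7*5 = -35)
m(w, Y) = -35 + Y + w (m(w, Y) = (w + Y) - 35 = (Y + w) - 35 = -35 + Y + w)
m(40, 171)/26247 - 45902/26079 = (-35 + 171 + 40)/26247 - 45902/26079 = 176*(1/26247) - 45902*1/26079 = 176/26247 - 45902/26079 = -400066630/228165171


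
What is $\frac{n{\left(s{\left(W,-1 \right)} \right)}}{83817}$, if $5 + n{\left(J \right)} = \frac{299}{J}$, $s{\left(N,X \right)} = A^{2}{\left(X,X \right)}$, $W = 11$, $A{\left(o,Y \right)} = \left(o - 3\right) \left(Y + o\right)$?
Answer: $- \frac{7}{1788096} \approx -3.9148 \cdot 10^{-6}$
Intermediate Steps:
$A{\left(o,Y \right)} = \left(-3 + o\right) \left(Y + o\right)$
$s{\left(N,X \right)} = \left(- 6 X + 2 X^{2}\right)^{2}$ ($s{\left(N,X \right)} = \left(X^{2} - 3 X - 3 X + X X\right)^{2} = \left(X^{2} - 3 X - 3 X + X^{2}\right)^{2} = \left(- 6 X + 2 X^{2}\right)^{2}$)
$n{\left(J \right)} = -5 + \frac{299}{J}$
$\frac{n{\left(s{\left(W,-1 \right)} \right)}}{83817} = \frac{-5 + \frac{299}{4 \left(-1\right)^{2} \left(-3 - 1\right)^{2}}}{83817} = \left(-5 + \frac{299}{4 \cdot 1 \left(-4\right)^{2}}\right) \frac{1}{83817} = \left(-5 + \frac{299}{4 \cdot 1 \cdot 16}\right) \frac{1}{83817} = \left(-5 + \frac{299}{64}\right) \frac{1}{83817} = \left(- \frac{21}{64}\right) \frac{1}{83817} = - \frac{7}{1788096}$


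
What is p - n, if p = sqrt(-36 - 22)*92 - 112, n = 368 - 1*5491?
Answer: 5011 + 92*I*sqrt(58) ≈ 5011.0 + 700.65*I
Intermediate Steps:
n = -5123 (n = 368 - 5491 = -5123)
p = -112 + 92*I*sqrt(58) (p = sqrt(-58)*92 - 112 = (I*sqrt(58))*92 - 112 = 92*I*sqrt(58) - 112 = -112 + 92*I*sqrt(58) ≈ -112.0 + 700.65*I)
p - n = (-112 + 92*I*sqrt(58)) - 1*(-5123) = (-112 + 92*I*sqrt(58)) + 5123 = 5011 + 92*I*sqrt(58)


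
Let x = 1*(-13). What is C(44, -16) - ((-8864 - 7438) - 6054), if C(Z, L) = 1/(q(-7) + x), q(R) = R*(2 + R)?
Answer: 491833/22 ≈ 22356.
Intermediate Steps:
x = -13
C(Z, L) = 1/22 (C(Z, L) = 1/(-7*(2 - 7) - 13) = 1/(-7*(-5) - 13) = 1/(35 - 13) = 1/22)
C(44, -16) - ((-8864 - 7438) - 6054) = 1/22 - ((-8864 - 7438) - 6054) = 1/22 - (-16302 - 6054) = 1/22 - 1*(-22356) = 1/22 + 22356 = 491833/22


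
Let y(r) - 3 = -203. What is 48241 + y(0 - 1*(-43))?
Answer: 48041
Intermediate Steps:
y(r) = -200 (y(r) = 3 - 203 = -200)
48241 + y(0 - 1*(-43)) = 48241 - 200 = 48041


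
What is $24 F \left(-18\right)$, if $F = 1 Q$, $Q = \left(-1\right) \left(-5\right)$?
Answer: $-2160$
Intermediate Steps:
$Q = 5$
$F = 5$ ($F = 1 \cdot 5 = 5$)
$24 F \left(-18\right) = 24 \cdot 5 \left(-18\right) = 120 \left(-18\right) = -2160$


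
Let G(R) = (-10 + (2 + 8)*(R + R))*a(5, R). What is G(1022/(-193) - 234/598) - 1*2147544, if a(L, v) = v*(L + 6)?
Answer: -42164243459974/19704721 ≈ -2.1398e+6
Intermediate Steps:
a(L, v) = v*(6 + L)
G(R) = 11*R*(-10 + 20*R) (G(R) = (-10 + (2 + 8)*(R + R))*(R*(6 + 5)) = (-10 + 10*(2*R))*(R*11) = (-10 + 20*R)*(11*R) = 11*R*(-10 + 20*R))
G(1022/(-193) - 234/598) - 1*2147544 = 110*(1022/(-193) - 234/598)*(-1 + 2*(1022/(-193) - 234/598)) - 1*2147544 = 110*(1022*(-1/193) - 234*1/598)*(-1 + 2*(1022*(-1/193) - 234*1/598)) - 2147544 = 110*(-1022/193 - 9/23)*(-1 + 2*(-1022/193 - 9/23)) - 2147544 = 110*(-25243/4439)*(-1 + 2*(-25243/4439)) - 2147544 = 110*(-25243/4439)*(-1 - 50486/4439) - 2147544 = 110*(-25243/4439)*(-54925/4439) - 2147544 = 152511895250/19704721 - 2147544 = -42164243459974/19704721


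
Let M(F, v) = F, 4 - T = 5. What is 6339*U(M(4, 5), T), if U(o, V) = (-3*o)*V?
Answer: 76068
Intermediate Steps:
T = -1 (T = 4 - 1*5 = 4 - 5 = -1)
U(o, V) = -3*V*o
6339*U(M(4, 5), T) = 6339*(-3*(-1)*4) = 6339*12 = 76068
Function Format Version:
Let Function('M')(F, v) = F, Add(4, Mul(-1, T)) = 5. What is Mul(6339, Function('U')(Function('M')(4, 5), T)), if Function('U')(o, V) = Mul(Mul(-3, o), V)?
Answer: 76068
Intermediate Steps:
T = -1 (T = Add(4, Mul(-1, 5)) = Add(4, -5) = -1)
Function('U')(o, V) = Mul(-3, V, o)
Mul(6339, Function('U')(Function('M')(4, 5), T)) = Mul(6339, Mul(-3, -1, 4)) = Mul(6339, 12) = 76068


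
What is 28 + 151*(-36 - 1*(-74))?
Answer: 5766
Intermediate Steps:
28 + 151*(-36 - 1*(-74)) = 28 + 151*(-36 + 74) = 28 + 151*38 = 28 + 5738 = 5766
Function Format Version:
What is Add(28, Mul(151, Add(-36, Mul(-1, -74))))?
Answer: 5766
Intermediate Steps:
Add(28, Mul(151, Add(-36, Mul(-1, -74)))) = Add(28, Mul(151, Add(-36, 74))) = Add(28, Mul(151, 38)) = Add(28, 5738) = 5766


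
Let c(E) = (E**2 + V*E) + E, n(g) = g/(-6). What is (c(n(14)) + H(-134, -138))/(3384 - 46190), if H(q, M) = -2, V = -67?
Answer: -1417/385254 ≈ -0.0036781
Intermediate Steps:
n(g) = -g/6 (n(g) = g*(-1/6) = -g/6)
c(E) = E**2 - 66*E (c(E) = (E**2 - 67*E) + E = E**2 - 66*E)
(c(n(14)) + H(-134, -138))/(3384 - 46190) = ((-1/6*14)*(-66 - 1/6*14) - 2)/(3384 - 46190) = (-7*(-66 - 7/3)/3 - 2)/(-42806) = (-7/3*(-205/3) - 2)*(-1/42806) = (1435/9 - 2)*(-1/42806) = (1417/9)*(-1/42806) = -1417/385254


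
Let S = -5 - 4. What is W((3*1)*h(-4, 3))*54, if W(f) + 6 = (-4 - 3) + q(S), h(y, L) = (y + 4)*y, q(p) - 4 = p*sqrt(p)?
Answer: -486 - 1458*I ≈ -486.0 - 1458.0*I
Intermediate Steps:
S = -9
q(p) = 4 + p**(3/2) (q(p) = 4 + p*sqrt(p) = 4 + p**(3/2))
h(y, L) = y*(4 + y) (h(y, L) = (4 + y)*y = y*(4 + y))
W(f) = -9 - 27*I (W(f) = -6 + ((-4 - 3) + (4 + (-9)**(3/2))) = -6 + (-7 + (4 - 27*I)) = -6 + (-3 - 27*I) = -9 - 27*I)
W((3*1)*h(-4, 3))*54 = (-9 - 27*I)*54 = -486 - 1458*I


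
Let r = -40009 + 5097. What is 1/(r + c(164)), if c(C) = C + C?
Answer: -1/34584 ≈ -2.8915e-5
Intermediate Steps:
r = -34912
c(C) = 2*C
1/(r + c(164)) = 1/(-34912 + 2*164) = 1/(-34912 + 328) = 1/(-34584) = -1/34584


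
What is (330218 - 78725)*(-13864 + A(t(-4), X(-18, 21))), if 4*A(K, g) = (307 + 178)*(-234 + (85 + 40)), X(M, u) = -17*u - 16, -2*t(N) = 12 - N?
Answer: -27241973253/4 ≈ -6.8105e+9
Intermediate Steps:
t(N) = -6 + N/2 (t(N) = -(12 - N)/2 = -6 + N/2)
X(M, u) = -16 - 17*u
A(K, g) = -52865/4 (A(K, g) = ((307 + 178)*(-234 + (85 + 40)))/4 = (485*(-234 + 125))/4 = (485*(-109))/4 = (¼)*(-52865) = -52865/4)
(330218 - 78725)*(-13864 + A(t(-4), X(-18, 21))) = (330218 - 78725)*(-13864 - 52865/4) = 251493*(-108321/4) = -27241973253/4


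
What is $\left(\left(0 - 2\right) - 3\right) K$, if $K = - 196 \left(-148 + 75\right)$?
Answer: $-71540$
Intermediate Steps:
$K = 14308$ ($K = \left(-196\right) \left(-73\right) = 14308$)
$\left(\left(0 - 2\right) - 3\right) K = \left(\left(0 - 2\right) - 3\right) 14308 = \left(-2 - 3\right) 14308 = \left(-5\right) 14308 = -71540$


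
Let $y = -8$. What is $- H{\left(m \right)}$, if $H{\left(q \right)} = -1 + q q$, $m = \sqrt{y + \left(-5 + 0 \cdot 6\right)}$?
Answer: $14$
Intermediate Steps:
$m = i \sqrt{13}$ ($m = \sqrt{-8 + \left(-5 + 0 \cdot 6\right)} = \sqrt{-8 + \left(-5 + 0\right)} = \sqrt{-8 - 5} = \sqrt{-13} = i \sqrt{13} \approx 3.6056 i$)
$H{\left(q \right)} = -1 + q^{2}$
$- H{\left(m \right)} = - (-1 + \left(i \sqrt{13}\right)^{2}) = - (-1 - 13) = \left(-1\right) \left(-14\right) = 14$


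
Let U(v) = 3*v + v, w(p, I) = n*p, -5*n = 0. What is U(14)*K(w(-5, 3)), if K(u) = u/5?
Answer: 0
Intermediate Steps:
n = 0 (n = -1/5*0 = 0)
w(p, I) = 0 (w(p, I) = 0*p = 0)
K(u) = u/5 (K(u) = u*(1/5) = u/5)
U(v) = 4*v
U(14)*K(w(-5, 3)) = (4*14)*((1/5)*0) = 56*0 = 0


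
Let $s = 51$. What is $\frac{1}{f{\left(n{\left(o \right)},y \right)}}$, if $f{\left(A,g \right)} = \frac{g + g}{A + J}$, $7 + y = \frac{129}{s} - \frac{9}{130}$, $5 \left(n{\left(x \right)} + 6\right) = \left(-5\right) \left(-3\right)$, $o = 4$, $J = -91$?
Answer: $\frac{103870}{10033} \approx 10.353$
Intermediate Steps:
$n{\left(x \right)} = -3$ ($n{\left(x \right)} = -6 + \frac{\left(-5\right) \left(-3\right)}{5} = -6 + \frac{1}{5} \cdot 15 = -6 + 3 = -3$)
$y = - \frac{10033}{2210}$ ($y = -7 + \left(\frac{129}{51} - \frac{9}{130}\right) = -7 + \left(129 \cdot \frac{1}{51} - \frac{9}{130}\right) = -7 + \left(\frac{43}{17} - \frac{9}{130}\right) = -7 + \frac{5437}{2210} = - \frac{10033}{2210} \approx -4.5398$)
$f{\left(A,g \right)} = \frac{2 g}{-91 + A}$ ($f{\left(A,g \right)} = \frac{g + g}{A - 91} = \frac{2 g}{-91 + A}$)
$\frac{1}{f{\left(n{\left(o \right)},y \right)}} = \frac{1}{2 \left(- \frac{10033}{2210}\right) \frac{1}{-91 - 3}} = \frac{1}{2 \left(- \frac{10033}{2210}\right) \frac{1}{-94}} = \frac{1}{2 \left(- \frac{10033}{2210}\right) \left(- \frac{1}{94}\right)} = \frac{1}{\frac{10033}{103870}} = \frac{103870}{10033}$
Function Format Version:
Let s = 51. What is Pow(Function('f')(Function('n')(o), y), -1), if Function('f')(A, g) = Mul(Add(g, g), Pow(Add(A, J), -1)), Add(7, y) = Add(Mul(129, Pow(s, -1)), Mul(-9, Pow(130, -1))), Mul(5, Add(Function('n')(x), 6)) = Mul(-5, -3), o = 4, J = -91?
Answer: Rational(103870, 10033) ≈ 10.353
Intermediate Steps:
Function('n')(x) = -3 (Function('n')(x) = Add(-6, Mul(Rational(1, 5), Mul(-5, -3))) = Add(-6, Mul(Rational(1, 5), 15)) = Add(-6, 3) = -3)
y = Rational(-10033, 2210) (y = Add(-7, Add(Mul(129, Pow(51, -1)), Mul(-9, Pow(130, -1)))) = Add(-7, Add(Mul(129, Rational(1, 51)), Mul(-9, Rational(1, 130)))) = Add(-7, Add(Rational(43, 17), Rational(-9, 130))) = Add(-7, Rational(5437, 2210)) = Rational(-10033, 2210) ≈ -4.5398)
Function('f')(A, g) = Mul(2, g, Pow(Add(-91, A), -1)) (Function('f')(A, g) = Mul(Add(g, g), Pow(Add(A, -91), -1)) = Mul(Mul(2, g), Pow(Add(-91, A), -1)) = Mul(2, g, Pow(Add(-91, A), -1)))
Pow(Function('f')(Function('n')(o), y), -1) = Pow(Mul(2, Rational(-10033, 2210), Pow(Add(-91, -3), -1)), -1) = Pow(Mul(2, Rational(-10033, 2210), Pow(-94, -1)), -1) = Pow(Mul(2, Rational(-10033, 2210), Rational(-1, 94)), -1) = Pow(Rational(10033, 103870), -1) = Rational(103870, 10033)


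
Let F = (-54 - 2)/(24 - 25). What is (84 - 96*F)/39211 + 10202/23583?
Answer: 275229386/924713013 ≈ 0.29764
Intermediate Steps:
F = 56 (F = -56/(-1) = -56*(-1) = 56)
(84 - 96*F)/39211 + 10202/23583 = (84 - 96*56)/39211 + 10202/23583 = (84 - 5376)*(1/39211) + 10202*(1/23583) = -5292*1/39211 + 10202/23583 = -5292/39211 + 10202/23583 = 275229386/924713013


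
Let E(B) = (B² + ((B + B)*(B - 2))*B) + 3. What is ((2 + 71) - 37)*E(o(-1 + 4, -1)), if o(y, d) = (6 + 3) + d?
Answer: 30060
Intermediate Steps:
o(y, d) = 9 + d
E(B) = 3 + B² + 2*B²*(-2 + B) (E(B) = (B² + ((2*B)*(-2 + B))*B) + 3 = (B² + (2*B*(-2 + B))*B) + 3 = (B² + 2*B²*(-2 + B)) + 3 = 3 + B² + 2*B²*(-2 + B))
((2 + 71) - 37)*E(o(-1 + 4, -1)) = ((2 + 71) - 37)*(3 - 3*(9 - 1)² + 2*(9 - 1)³) = (73 - 37)*(3 - 3*8² + 2*8³) = 36*(3 - 3*64 + 2*512) = 36*(3 - 192 + 1024) = 36*835 = 30060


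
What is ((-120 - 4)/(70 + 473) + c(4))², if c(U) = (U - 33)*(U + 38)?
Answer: 437579604004/294849 ≈ 1.4841e+6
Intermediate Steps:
c(U) = (-33 + U)*(38 + U)
((-120 - 4)/(70 + 473) + c(4))² = ((-120 - 4)/(70 + 473) + (-1254 + 4² + 5*4))² = (-124/543 + (-1254 + 16 + 20))² = (-124*1/543 - 1218)² = (-124/543 - 1218)² = (-661498/543)² = 437579604004/294849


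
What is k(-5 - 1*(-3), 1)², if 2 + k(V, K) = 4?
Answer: 4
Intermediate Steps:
k(V, K) = 2 (k(V, K) = -2 + 4 = 2)
k(-5 - 1*(-3), 1)² = 2² = 4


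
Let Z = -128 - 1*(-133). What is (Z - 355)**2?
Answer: 122500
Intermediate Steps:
Z = 5 (Z = -128 + 133 = 5)
(Z - 355)**2 = (5 - 355)**2 = (-350)**2 = 122500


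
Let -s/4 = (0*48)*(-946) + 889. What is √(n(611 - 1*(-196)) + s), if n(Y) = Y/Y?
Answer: 3*I*√395 ≈ 59.624*I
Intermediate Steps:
n(Y) = 1
s = -3556 (s = -4*((0*48)*(-946) + 889) = -4*(0*(-946) + 889) = -4*(0 + 889) = -4*889 = -3556)
√(n(611 - 1*(-196)) + s) = √(1 - 3556) = √(-3555) = 3*I*√395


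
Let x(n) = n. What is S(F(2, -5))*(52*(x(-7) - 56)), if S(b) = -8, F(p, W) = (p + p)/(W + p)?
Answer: 26208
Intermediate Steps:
F(p, W) = 2*p/(W + p) (F(p, W) = (2*p)/(W + p) = 2*p/(W + p))
S(F(2, -5))*(52*(x(-7) - 56)) = -416*(-7 - 56) = -416*(-63) = -8*(-3276) = 26208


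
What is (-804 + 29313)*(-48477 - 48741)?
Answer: -2771587962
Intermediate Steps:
(-804 + 29313)*(-48477 - 48741) = 28509*(-97218) = -2771587962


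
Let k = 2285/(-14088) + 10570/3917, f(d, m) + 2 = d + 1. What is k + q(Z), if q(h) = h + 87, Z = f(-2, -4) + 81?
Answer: 9245104655/55182696 ≈ 167.54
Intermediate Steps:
f(d, m) = -1 + d (f(d, m) = -2 + (d + 1) = -2 + (1 + d) = -1 + d)
Z = 78 (Z = (-1 - 2) + 81 = -3 + 81 = 78)
k = 139959815/55182696 (k = 2285*(-1/14088) + 10570*(1/3917) = -2285/14088 + 10570/3917 = 139959815/55182696 ≈ 2.5363)
q(h) = 87 + h
k + q(Z) = 139959815/55182696 + (87 + 78) = 139959815/55182696 + 165 = 9245104655/55182696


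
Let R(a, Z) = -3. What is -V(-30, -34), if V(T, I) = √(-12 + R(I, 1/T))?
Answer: -I*√15 ≈ -3.873*I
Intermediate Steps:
V(T, I) = I*√15 (V(T, I) = √(-12 - 3) = √(-15) = I*√15)
-V(-30, -34) = -I*√15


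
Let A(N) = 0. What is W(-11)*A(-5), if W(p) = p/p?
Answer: 0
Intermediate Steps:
W(p) = 1
W(-11)*A(-5) = 1*0 = 0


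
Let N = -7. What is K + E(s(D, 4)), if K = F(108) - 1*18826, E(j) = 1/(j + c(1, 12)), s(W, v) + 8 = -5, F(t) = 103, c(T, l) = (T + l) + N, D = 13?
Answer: -131062/7 ≈ -18723.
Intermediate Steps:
c(T, l) = -7 + T + l (c(T, l) = (T + l) - 7 = -7 + T + l)
s(W, v) = -13 (s(W, v) = -8 - 5 = -13)
E(j) = 1/(6 + j) (E(j) = 1/(j + (-7 + 1 + 12)) = 1/(j + 6) = 1/(6 + j))
K = -18723 (K = 103 - 1*18826 = 103 - 18826 = -18723)
K + E(s(D, 4)) = -18723 + 1/(6 - 13) = -18723 + 1/(-7) = -18723 - ⅐ = -131062/7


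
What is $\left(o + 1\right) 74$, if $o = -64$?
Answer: $-4662$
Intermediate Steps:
$\left(o + 1\right) 74 = \left(-64 + 1\right) 74 = \left(-63\right) 74 = -4662$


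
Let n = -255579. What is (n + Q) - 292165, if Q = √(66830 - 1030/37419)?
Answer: -547744 + 2*√23393523795015/37419 ≈ -5.4749e+5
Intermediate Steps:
Q = 2*√23393523795015/37419 (Q = √(66830 - 1030*1/37419) = √(66830 - 1030/37419) = √(2500710740/37419) = 2*√23393523795015/37419 ≈ 258.52)
(n + Q) - 292165 = (-255579 + 2*√23393523795015/37419) - 292165 = -547744 + 2*√23393523795015/37419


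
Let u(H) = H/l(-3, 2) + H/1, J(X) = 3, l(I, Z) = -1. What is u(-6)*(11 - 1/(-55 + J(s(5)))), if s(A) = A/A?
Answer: 0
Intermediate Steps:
s(A) = 1
u(H) = 0 (u(H) = H/(-1) + H/1 = H*(-1) + H*1 = -H + H = 0)
u(-6)*(11 - 1/(-55 + J(s(5)))) = 0*(11 - 1/(-55 + 3)) = 0*(11 - 1/(-52)) = 0*(11 - 1*(-1/52)) = 0*(11 + 1/52) = 0*(573/52) = 0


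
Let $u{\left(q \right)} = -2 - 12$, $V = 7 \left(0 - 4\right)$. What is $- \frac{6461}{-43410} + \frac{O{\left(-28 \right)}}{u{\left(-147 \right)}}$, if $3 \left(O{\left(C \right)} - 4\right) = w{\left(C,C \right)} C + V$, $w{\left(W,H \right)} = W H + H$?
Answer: $\frac{153311467}{303870} \approx 504.53$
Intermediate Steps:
$w{\left(W,H \right)} = H + H W$ ($w{\left(W,H \right)} = H W + H = H + H W$)
$V = -28$ ($V = 7 \left(-4\right) = -28$)
$O{\left(C \right)} = - \frac{16}{3} + \frac{C^{2} \left(1 + C\right)}{3}$ ($O{\left(C \right)} = 4 + \frac{C \left(1 + C\right) C - 28}{3} = 4 + \frac{C^{2} \left(1 + C\right) - 28}{3} = 4 + \frac{-28 + C^{2} \left(1 + C\right)}{3} = 4 + \left(- \frac{28}{3} + \frac{C^{2} \left(1 + C\right)}{3}\right) = - \frac{16}{3} + \frac{C^{2} \left(1 + C\right)}{3}$)
$u{\left(q \right)} = -14$
$- \frac{6461}{-43410} + \frac{O{\left(-28 \right)}}{u{\left(-147 \right)}} = - \frac{6461}{-43410} + \frac{- \frac{16}{3} + \frac{\left(-28\right)^{2} \left(1 - 28\right)}{3}}{-14} = \left(-6461\right) \left(- \frac{1}{43410}\right) + \left(- \frac{16}{3} + \frac{1}{3} \cdot 784 \left(-27\right)\right) \left(- \frac{1}{14}\right) = \frac{6461}{43410} + \left(- \frac{16}{3} - 7056\right) \left(- \frac{1}{14}\right) = \frac{6461}{43410} - - \frac{10592}{21} = \frac{6461}{43410} + \frac{10592}{21} = \frac{153311467}{303870}$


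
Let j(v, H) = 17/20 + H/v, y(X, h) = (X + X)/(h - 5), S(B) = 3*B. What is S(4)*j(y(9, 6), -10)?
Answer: 53/15 ≈ 3.5333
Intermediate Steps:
y(X, h) = 2*X/(-5 + h) (y(X, h) = (2*X)/(-5 + h) = 2*X/(-5 + h))
j(v, H) = 17/20 + H/v (j(v, H) = 17*(1/20) + H/v = 17/20 + H/v)
S(4)*j(y(9, 6), -10) = (3*4)*(17/20 - 10/(2*9/(-5 + 6))) = 12*(17/20 - 10/(2*9/1)) = 12*(17/20 - 10/(2*9*1)) = 12*(17/20 - 10/18) = 12*(17/20 - 10*1/18) = 12*(17/20 - 5/9) = 12*(53/180) = 53/15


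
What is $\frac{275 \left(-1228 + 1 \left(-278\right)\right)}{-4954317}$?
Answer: $\frac{138050}{1651439} \approx 0.083594$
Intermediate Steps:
$\frac{275 \left(-1228 + 1 \left(-278\right)\right)}{-4954317} = 275 \left(-1228 - 278\right) \left(- \frac{1}{4954317}\right) = 275 \left(-1506\right) \left(- \frac{1}{4954317}\right) = \left(-414150\right) \left(- \frac{1}{4954317}\right) = \frac{138050}{1651439}$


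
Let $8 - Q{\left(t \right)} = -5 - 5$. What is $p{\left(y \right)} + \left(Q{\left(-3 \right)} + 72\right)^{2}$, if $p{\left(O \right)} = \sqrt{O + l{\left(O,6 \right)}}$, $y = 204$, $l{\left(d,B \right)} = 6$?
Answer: $8100 + \sqrt{210} \approx 8114.5$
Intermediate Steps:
$p{\left(O \right)} = \sqrt{6 + O}$ ($p{\left(O \right)} = \sqrt{O + 6} = \sqrt{6 + O}$)
$Q{\left(t \right)} = 18$ ($Q{\left(t \right)} = 8 - \left(-5 - 5\right) = 8 - -10 = 8 + 10 = 18$)
$p{\left(y \right)} + \left(Q{\left(-3 \right)} + 72\right)^{2} = \sqrt{6 + 204} + \left(18 + 72\right)^{2} = \sqrt{210} + 90^{2} = \sqrt{210} + 8100 = 8100 + \sqrt{210}$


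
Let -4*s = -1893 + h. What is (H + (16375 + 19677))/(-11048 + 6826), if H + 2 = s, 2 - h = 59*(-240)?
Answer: -131931/16888 ≈ -7.8121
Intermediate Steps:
h = 14162 (h = 2 - 59*(-240) = 2 - 1*(-14160) = 2 + 14160 = 14162)
s = -12269/4 (s = -(-1893 + 14162)/4 = -¼*12269 = -12269/4 ≈ -3067.3)
H = -12277/4 (H = -2 - 12269/4 = -12277/4 ≈ -3069.3)
(H + (16375 + 19677))/(-11048 + 6826) = (-12277/4 + (16375 + 19677))/(-11048 + 6826) = (-12277/4 + 36052)/(-4222) = (131931/4)*(-1/4222) = -131931/16888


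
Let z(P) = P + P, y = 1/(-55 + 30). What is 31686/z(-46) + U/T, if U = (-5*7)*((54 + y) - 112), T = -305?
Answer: -24627797/70150 ≈ -351.07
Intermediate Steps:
y = -1/25 (y = 1/(-25) = -1/25 ≈ -0.040000)
z(P) = 2*P
U = 10157/5 (U = (-5*7)*((54 - 1/25) - 112) = -35*(1349/25 - 112) = -35*(-1451/25) = 10157/5 ≈ 2031.4)
31686/z(-46) + U/T = 31686/((2*(-46))) + (10157/5)/(-305) = 31686/(-92) + (10157/5)*(-1/305) = 31686*(-1/92) - 10157/1525 = -15843/46 - 10157/1525 = -24627797/70150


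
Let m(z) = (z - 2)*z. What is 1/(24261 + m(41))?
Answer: 1/25860 ≈ 3.8670e-5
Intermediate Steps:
m(z) = z*(-2 + z) (m(z) = (-2 + z)*z = z*(-2 + z))
1/(24261 + m(41)) = 1/(24261 + 41*(-2 + 41)) = 1/(24261 + 41*39) = 1/(24261 + 1599) = 1/25860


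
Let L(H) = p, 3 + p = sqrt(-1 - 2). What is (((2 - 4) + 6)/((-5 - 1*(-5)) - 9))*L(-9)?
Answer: 4/3 - 4*I*sqrt(3)/9 ≈ 1.3333 - 0.7698*I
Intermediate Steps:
p = -3 + I*sqrt(3) (p = -3 + sqrt(-1 - 2) = -3 + sqrt(-3) = -3 + I*sqrt(3) ≈ -3.0 + 1.732*I)
L(H) = -3 + I*sqrt(3)
(((2 - 4) + 6)/((-5 - 1*(-5)) - 9))*L(-9) = (((2 - 4) + 6)/((-5 - 1*(-5)) - 9))*(-3 + I*sqrt(3)) = ((-2 + 6)/((-5 + 5) - 9))*(-3 + I*sqrt(3)) = (4/(0 - 9))*(-3 + I*sqrt(3)) = (4/(-9))*(-3 + I*sqrt(3)) = (4*(-1/9))*(-3 + I*sqrt(3)) = -4*(-3 + I*sqrt(3))/9 = 4/3 - 4*I*sqrt(3)/9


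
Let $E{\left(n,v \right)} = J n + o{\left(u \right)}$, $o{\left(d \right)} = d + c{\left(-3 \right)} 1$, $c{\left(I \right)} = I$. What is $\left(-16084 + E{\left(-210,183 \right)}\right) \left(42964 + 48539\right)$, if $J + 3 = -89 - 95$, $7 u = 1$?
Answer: $\frac{14849289846}{7} \approx 2.1213 \cdot 10^{9}$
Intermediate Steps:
$u = \frac{1}{7}$ ($u = \frac{1}{7} \cdot 1 = \frac{1}{7} \approx 0.14286$)
$J = -187$ ($J = -3 - 184 = -187$)
$o{\left(d \right)} = -3 + d$ ($o{\left(d \right)} = d - 3 = -3 + d$)
$E{\left(n,v \right)} = - \frac{20}{7} - 187 n$ ($E{\left(n,v \right)} = - 187 n + \left(-3 + \frac{1}{7}\right) = - 187 n - \frac{20}{7} = - \frac{20}{7} - 187 n$)
$\left(-16084 + E{\left(-210,183 \right)}\right) \left(42964 + 48539\right) = \left(-16084 - - \frac{274870}{7}\right) \left(42964 + 48539\right) = \left(-16084 + \left(- \frac{20}{7} + 39270\right)\right) 91503 = \left(-16084 + \frac{274870}{7}\right) 91503 = \frac{162282}{7} \cdot 91503 = \frac{14849289846}{7}$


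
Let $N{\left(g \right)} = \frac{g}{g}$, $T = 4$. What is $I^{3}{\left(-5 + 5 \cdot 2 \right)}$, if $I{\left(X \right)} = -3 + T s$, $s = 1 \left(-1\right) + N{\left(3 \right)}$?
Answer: $-27$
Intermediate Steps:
$N{\left(g \right)} = 1$
$s = 0$ ($s = 1 \left(-1\right) + 1 = -1 + 1 = 0$)
$I{\left(X \right)} = -3$ ($I{\left(X \right)} = -3 + 4 \cdot 0 = -3 + 0 = -3$)
$I^{3}{\left(-5 + 5 \cdot 2 \right)} = \left(-3\right)^{3} = -27$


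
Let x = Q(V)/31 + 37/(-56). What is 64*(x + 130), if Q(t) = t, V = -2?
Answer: 1795368/217 ≈ 8273.6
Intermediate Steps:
x = -1259/1736 (x = -2/31 + 37/(-56) = -2*1/31 + 37*(-1/56) = -2/31 - 37/56 = -1259/1736 ≈ -0.72523)
64*(x + 130) = 64*(-1259/1736 + 130) = 64*(224421/1736) = 1795368/217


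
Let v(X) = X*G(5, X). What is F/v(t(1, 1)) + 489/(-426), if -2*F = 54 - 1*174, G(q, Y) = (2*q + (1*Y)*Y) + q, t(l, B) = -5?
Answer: -514/355 ≈ -1.4479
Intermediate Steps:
G(q, Y) = Y² + 3*q (G(q, Y) = (2*q + Y*Y) + q = (2*q + Y²) + q = (Y² + 2*q) + q = Y² + 3*q)
v(X) = X*(15 + X²) (v(X) = X*(X² + 3*5) = X*(X² + 15) = X*(15 + X²))
F = 60 (F = -(54 - 1*174)/2 = -(54 - 174)/2 = -½*(-120) = 60)
F/v(t(1, 1)) + 489/(-426) = 60/((-5*(15 + (-5)²))) + 489/(-426) = 60/((-5*(15 + 25))) + 489*(-1/426) = 60/((-5*40)) - 163/142 = 60/(-200) - 163/142 = 60*(-1/200) - 163/142 = -3/10 - 163/142 = -514/355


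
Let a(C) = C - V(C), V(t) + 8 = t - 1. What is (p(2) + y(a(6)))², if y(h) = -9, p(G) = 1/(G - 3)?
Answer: 100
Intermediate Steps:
V(t) = -9 + t (V(t) = -8 + (t - 1) = -8 + (-1 + t) = -9 + t)
p(G) = 1/(-3 + G)
a(C) = 9 (a(C) = C - (-9 + C) = C + (9 - C) = 9)
(p(2) + y(a(6)))² = (1/(-3 + 2) - 9)² = (1/(-1) - 9)² = (-1 - 9)² = (-10)² = 100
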